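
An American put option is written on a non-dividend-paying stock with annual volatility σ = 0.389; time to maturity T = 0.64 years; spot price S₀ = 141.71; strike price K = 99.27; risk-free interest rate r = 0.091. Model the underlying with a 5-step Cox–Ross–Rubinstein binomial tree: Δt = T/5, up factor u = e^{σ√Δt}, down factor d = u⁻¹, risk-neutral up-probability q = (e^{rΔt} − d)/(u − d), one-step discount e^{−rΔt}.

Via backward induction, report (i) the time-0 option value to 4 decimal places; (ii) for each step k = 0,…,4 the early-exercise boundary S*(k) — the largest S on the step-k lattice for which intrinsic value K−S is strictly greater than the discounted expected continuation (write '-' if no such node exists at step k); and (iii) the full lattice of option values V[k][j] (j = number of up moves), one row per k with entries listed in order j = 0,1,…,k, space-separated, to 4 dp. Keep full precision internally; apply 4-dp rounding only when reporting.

params: Δt=0.12800 u=1.14932 d=0.87008 q=0.50722 e^(-rΔt)=0.98842
t_5 payoffs: 28.6073 5.9286 0.0000 0.0000 0.0000 0.0000
t_4: node(4,0) S=81.2143 payoff=18.0557 vs cont=16.9061 → 18.0557 [stop]  node(4,1) S=107.2794 payoff=0.0000 vs cont=2.8877 → 2.8877 [wait]  node(4,2) S=141.7100 payoff=0.0000 vs cont=0.0000 → 0.0000 [wait]  node(4,3) S=187.1908 payoff=0.0000 vs cont=0.0000 → 0.0000 [wait]  node(4,4) S=247.2684 payoff=0.0000 vs cont=0.0000 → 0.0000 [wait]  ⇒ S*(4)=81.2143
t_3: node(3,0) S=93.3414 payoff=5.9286 vs cont=10.2422 → 10.2422 [wait]  node(3,1) S=123.2987 payoff=0.0000 vs cont=1.4065 → 1.4065 [wait]  node(3,2) S=162.8705 payoff=0.0000 vs cont=0.0000 → 0.0000 [wait]  node(3,3) S=215.1427 payoff=0.0000 vs cont=0.0000 → 0.0000 [wait]  ⇒ S*(3)=-
t_2: node(2,0) S=107.2794 payoff=0.0000 vs cont=5.6938 → 5.6938 [wait]  node(2,1) S=141.7100 payoff=0.0000 vs cont=0.6851 → 0.6851 [wait]  node(2,2) S=187.1908 payoff=0.0000 vs cont=0.0000 → 0.0000 [wait]  ⇒ S*(2)=-
t_1: node(1,0) S=123.2987 payoff=0.0000 vs cont=3.1168 → 3.1168 [wait]  node(1,1) S=162.8705 payoff=0.0000 vs cont=0.3337 → 0.3337 [wait]  ⇒ S*(1)=-
t_0: node(0,0) S=141.7100 payoff=0.0000 vs cont=1.6854 → 1.6854 [wait]  ⇒ S*(0)=-

price = 1.6854
boundary = - - - - 81.2143
tree:
1.6854
3.1168 0.3337
5.6938 0.6851 0.0000
10.2422 1.4065 0.0000 0.0000
18.0557 2.8877 0.0000 0.0000 0.0000
28.6073 5.9286 0.0000 0.0000 0.0000 0.0000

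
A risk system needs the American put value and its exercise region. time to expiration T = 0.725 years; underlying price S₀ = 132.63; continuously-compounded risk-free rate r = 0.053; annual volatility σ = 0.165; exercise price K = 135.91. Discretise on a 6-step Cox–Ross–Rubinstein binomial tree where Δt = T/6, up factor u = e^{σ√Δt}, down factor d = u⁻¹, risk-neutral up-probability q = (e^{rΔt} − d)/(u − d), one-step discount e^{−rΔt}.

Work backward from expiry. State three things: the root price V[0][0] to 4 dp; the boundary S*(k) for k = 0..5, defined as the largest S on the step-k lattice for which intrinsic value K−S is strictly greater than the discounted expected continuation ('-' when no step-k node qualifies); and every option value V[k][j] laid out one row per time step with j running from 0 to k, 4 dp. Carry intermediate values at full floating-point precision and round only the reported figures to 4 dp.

Δt=0.12083, u=1.05903, d=0.94426, q=0.54164, disc=e^(-rΔt)=0.99362
k=6 terminal: V=max(K-S,0) → 41.8974 30.4702 17.6540 3.2800 0.0000 0.0000 0.0000
k=5: j=0 S=99.5624 intr=36.3476 cont=35.4800 V=36.3476[EX]; j=1 S=111.6642 intr=24.2458 cont=23.3782 V=24.2458[EX]; j=2 S=125.2369 intr=10.6731 cont=9.8054 V=10.6731[EX]; j=3 S=140.4595 intr=0.0000 cont=1.4938 V=1.4938[hold]; j=4 S=157.5323 intr=0.0000 cont=0.0000 V=0.0000[hold]; j=5 S=176.6804 intr=0.0000 cont=0.0000 V=0.0000[hold]  S*(5)=125.2369
k=4: j=0 S=105.4398 intr=30.4702 cont=29.6026 V=30.4702[EX]; j=1 S=118.2560 intr=17.6540 cont=16.7864 V=17.6540[EX]; j=2 S=132.6300 intr=3.2800 cont=5.6648 V=5.6648[hold]; j=3 S=148.7512 intr=0.0000 cont=0.6803 V=0.6803[hold]; j=4 S=166.8319 intr=0.0000 cont=0.0000 V=0.0000[hold]  S*(4)=118.2560
k=3: j=0 S=111.6642 intr=24.2458 cont=23.3782 V=24.2458[EX]; j=1 S=125.2369 intr=10.6731 cont=11.0889 V=11.0889[hold]; j=2 S=140.4595 intr=0.0000 cont=2.9461 V=2.9461[hold]; j=3 S=157.5323 intr=0.0000 cont=0.3098 V=0.3098[hold]  S*(3)=111.6642
k=2: j=0 S=118.2560 intr=17.6540 cont=17.0102 V=17.6540[EX]; j=1 S=132.6300 intr=3.2800 cont=6.6358 V=6.6358[hold]; j=2 S=148.7512 intr=0.0000 cont=1.5085 V=1.5085[hold]  S*(2)=118.2560
k=1: j=0 S=125.2369 intr=10.6731 cont=11.6115 V=11.6115[hold]; j=1 S=140.4595 intr=0.0000 cont=3.8340 V=3.8340[hold]  S*(1)=-
k=0: j=0 S=132.6300 intr=3.2800 cont=7.3516 V=7.3516[hold]  S*(0)=-

price = 7.3516
boundary = - - 118.2560 111.6642 118.2560 125.2369
tree:
7.3516
11.6115 3.8340
17.6540 6.6358 1.5085
24.2458 11.0889 2.9461 0.3098
30.4702 17.6540 5.6648 0.6803 0.0000
36.3476 24.2458 10.6731 1.4938 0.0000 0.0000
41.8974 30.4702 17.6540 3.2800 0.0000 0.0000 0.0000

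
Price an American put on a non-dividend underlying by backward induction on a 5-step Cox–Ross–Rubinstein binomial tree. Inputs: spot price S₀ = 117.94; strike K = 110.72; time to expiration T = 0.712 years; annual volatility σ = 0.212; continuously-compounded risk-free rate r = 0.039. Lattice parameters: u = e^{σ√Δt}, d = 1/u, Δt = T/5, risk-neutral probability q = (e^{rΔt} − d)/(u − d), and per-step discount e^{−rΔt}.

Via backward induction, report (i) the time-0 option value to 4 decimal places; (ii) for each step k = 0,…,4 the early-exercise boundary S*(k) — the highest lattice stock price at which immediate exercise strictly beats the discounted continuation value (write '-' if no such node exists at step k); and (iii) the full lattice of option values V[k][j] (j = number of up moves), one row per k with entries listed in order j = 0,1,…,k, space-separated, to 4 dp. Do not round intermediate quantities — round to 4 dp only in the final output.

price = 4.1057
boundary = - - - 92.7748 100.5018
tree:
4.1057
6.9525 1.4668
11.4169 2.8197 0.2076
17.9452 5.3870 0.4302 0.0000
25.0780 10.2182 0.8916 0.0000 0.0000
31.6625 17.9452 1.8477 0.0000 0.0000 0.0000

Δt=0.14240  u=1.08329  d=0.92312  q=0.51478  discount=0.99446
step 5 (expiry): payoffs max(K−S,0) = 31.6625 17.9452 1.8477 0.0000 0.0000 0.0000
step 4: (k=4,j=0): S=85.6420, (K−S)⁺=25.0780, hold=24.4648 ⇒ V=25.0780 exercise | (k=4,j=1): S=100.5018, (K−S)⁺=10.2182, hold=9.6050 ⇒ V=10.2182 exercise | (k=4,j=2): S=117.9400, (K−S)⁺=0.0000, hold=0.8916 ⇒ V=0.8916 continue | (k=4,j=3): S=138.4039, (K−S)⁺=0.0000, hold=0.0000 ⇒ V=0.0000 continue | (k=4,j=4): S=162.4186, (K−S)⁺=0.0000, hold=0.0000 ⇒ V=0.0000 continue  boundary S*=100.5018
step 3: (k=3,j=0): S=92.7748, (K−S)⁺=17.9452, hold=17.3320 ⇒ V=17.9452 exercise | (k=3,j=1): S=108.8723, (K−S)⁺=1.8477, hold=5.3870 ⇒ V=5.3870 continue | (k=3,j=2): S=127.7629, (K−S)⁺=0.0000, hold=0.4302 ⇒ V=0.4302 continue | (k=3,j=3): S=149.9312, (K−S)⁺=0.0000, hold=0.0000 ⇒ V=0.0000 continue  boundary S*=92.7748
step 2: (k=2,j=0): S=100.5018, (K−S)⁺=10.2182, hold=11.4169 ⇒ V=11.4169 continue | (k=2,j=1): S=117.9400, (K−S)⁺=0.0000, hold=2.8197 ⇒ V=2.8197 continue | (k=2,j=2): S=138.4039, (K−S)⁺=0.0000, hold=0.2076 ⇒ V=0.2076 continue  boundary S*=-
step 1: (k=1,j=0): S=108.8723, (K−S)⁺=1.8477, hold=6.9525 ⇒ V=6.9525 continue | (k=1,j=1): S=127.7629, (K−S)⁺=0.0000, hold=1.4668 ⇒ V=1.4668 continue  boundary S*=-
step 0: (k=0,j=0): S=117.9400, (K−S)⁺=0.0000, hold=4.1057 ⇒ V=4.1057 continue  boundary S*=-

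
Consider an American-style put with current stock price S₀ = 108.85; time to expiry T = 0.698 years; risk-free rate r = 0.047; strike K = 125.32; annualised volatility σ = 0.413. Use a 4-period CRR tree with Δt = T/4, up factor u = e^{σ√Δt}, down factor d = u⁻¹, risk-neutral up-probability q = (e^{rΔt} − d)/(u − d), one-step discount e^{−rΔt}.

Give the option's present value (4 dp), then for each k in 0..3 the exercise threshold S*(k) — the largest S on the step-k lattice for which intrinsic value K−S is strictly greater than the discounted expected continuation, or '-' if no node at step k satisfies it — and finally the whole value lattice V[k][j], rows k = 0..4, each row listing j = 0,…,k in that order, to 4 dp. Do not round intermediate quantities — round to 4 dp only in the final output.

params: Δt=0.17450 u=1.18830 d=0.84154 q=0.48072 e^(-rΔt)=0.99183
t_4 payoffs: 70.7285 48.2338 16.4700 0.0000 0.0000
t_3: node(3,0) S=64.8710 payoff=60.4490 vs cont=59.4254 → 60.4490 [stop]  node(3,1) S=91.6015 payoff=33.7185 vs cont=32.6949 → 33.7185 [stop]  node(3,2) S=129.3464 payoff=0.0000 vs cont=8.4826 → 8.4826 [wait]  node(3,3) S=182.6443 payoff=0.0000 vs cont=0.0000 → 0.0000 [wait]  ⇒ S*(3)=91.6015
t_2: node(2,0) S=77.0862 payoff=48.2338 vs cont=47.2102 → 48.2338 [stop]  node(2,1) S=108.8500 payoff=16.4700 vs cont=21.4107 → 21.4107 [wait]  node(2,2) S=153.7023 payoff=0.0000 vs cont=4.3688 → 4.3688 [wait]  ⇒ S*(2)=77.0862
t_1: node(1,0) S=91.6015 payoff=33.7185 vs cont=35.0506 → 35.0506 [wait]  node(1,1) S=129.3464 payoff=0.0000 vs cont=13.1103 → 13.1103 [wait]  ⇒ S*(1)=-
t_0: node(0,0) S=108.8500 payoff=16.4700 vs cont=24.3032 → 24.3032 [wait]  ⇒ S*(0)=-

price = 24.3032
boundary = - - 77.0862 91.6015
tree:
24.3032
35.0506 13.1103
48.2338 21.4107 4.3688
60.4490 33.7185 8.4826 0.0000
70.7285 48.2338 16.4700 0.0000 0.0000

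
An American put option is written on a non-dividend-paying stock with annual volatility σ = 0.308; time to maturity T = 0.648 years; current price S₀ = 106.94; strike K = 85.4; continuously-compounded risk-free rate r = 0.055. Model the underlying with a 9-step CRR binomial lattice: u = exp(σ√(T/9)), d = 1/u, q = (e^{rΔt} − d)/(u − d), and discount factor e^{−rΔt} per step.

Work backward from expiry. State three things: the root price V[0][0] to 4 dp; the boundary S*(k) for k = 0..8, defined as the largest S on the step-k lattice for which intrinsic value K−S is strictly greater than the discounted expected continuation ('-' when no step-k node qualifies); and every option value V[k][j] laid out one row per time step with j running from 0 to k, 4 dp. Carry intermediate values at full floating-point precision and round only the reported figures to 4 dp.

price = 1.8069
boundary = - - - - - - 65.1308 70.7422 76.8371
tree:
1.8069
2.8998 0.7428
4.5570 1.2874 0.2112
6.9830 2.1989 0.3980 0.0285
10.3774 3.6887 0.7463 0.0576 0.0000
14.8486 6.0471 1.3905 0.1164 0.0000 0.0000
20.2692 9.6167 2.5724 0.2352 0.0000 0.0000 0.0000
25.4355 14.6578 4.7180 0.4755 0.0000 0.0000 0.0000 0.0000
30.1920 20.2692 8.5629 0.9612 0.0000 0.0000 0.0000 0.0000 0.0000
34.5712 25.4355 14.6578 1.9429 0.0000 0.0000 0.0000 0.0000 0.0000 0.0000

Δt=0.07200, u=1.08616, d=0.92068, q=0.50333, disc=e^(-rΔt)=0.99605
k=9 terminal: V=max(K-S,0) → 34.5712 25.4355 14.6578 1.9429 0.0000 0.0000 0.0000 0.0000 0.0000 0.0000
k=8: j=0 S=55.2080 intr=30.1920 cont=29.8545 V=30.1920[EX]; j=1 S=65.1308 intr=20.2692 cont=19.9317 V=20.2692[EX]; j=2 S=76.8371 intr=8.5629 cont=8.2254 V=8.5629[EX]; j=3 S=90.6474 intr=0.0000 cont=0.9612 V=0.9612[hold]; j=4 S=106.9400 intr=0.0000 cont=0.0000 V=0.0000[hold]; j=5 S=126.1609 intr=0.0000 cont=0.0000 V=0.0000[hold]; j=6 S=148.8365 intr=0.0000 cont=0.0000 V=0.0000[hold]; j=7 S=175.5877 intr=0.0000 cont=0.0000 V=0.0000[hold]; j=8 S=207.1470 intr=0.0000 cont=0.0000 V=0.0000[hold]  S*(8)=76.8371
k=7: j=0 S=59.9645 intr=25.4355 cont=25.0980 V=25.4355[EX]; j=1 S=70.7422 intr=14.6578 cont=14.3203 V=14.6578[EX]; j=2 S=83.4571 intr=1.9429 cont=4.7180 V=4.7180[hold]; j=3 S=98.4573 intr=0.0000 cont=0.4755 V=0.4755[hold]; j=4 S=116.1535 intr=0.0000 cont=0.0000 V=0.0000[hold]; j=5 S=137.0304 intr=0.0000 cont=0.0000 V=0.0000[hold]; j=6 S=161.6597 intr=0.0000 cont=0.0000 V=0.0000[hold]; j=7 S=190.7156 intr=0.0000 cont=0.0000 V=0.0000[hold]  S*(7)=70.7422
k=6: j=0 S=65.1308 intr=20.2692 cont=19.9317 V=20.2692[EX]; j=1 S=76.8371 intr=8.5629 cont=9.6167 V=9.6167[hold]; j=2 S=90.6474 intr=0.0000 cont=2.5724 V=2.5724[hold]; j=3 S=106.9400 intr=0.0000 cont=0.2352 V=0.2352[hold]; j=4 S=126.1609 intr=0.0000 cont=0.0000 V=0.0000[hold]; j=5 S=148.8365 intr=0.0000 cont=0.0000 V=0.0000[hold]; j=6 S=175.5877 intr=0.0000 cont=0.0000 V=0.0000[hold]  S*(6)=65.1308
k=5: j=0 S=70.7422 intr=14.6578 cont=14.8486 V=14.8486[hold]; j=1 S=83.4571 intr=1.9429 cont=6.0471 V=6.0471[hold]; j=2 S=98.4573 intr=0.0000 cont=1.3905 V=1.3905[hold]; j=3 S=116.1535 intr=0.0000 cont=0.1164 V=0.1164[hold]; j=4 S=137.0304 intr=0.0000 cont=0.0000 V=0.0000[hold]; j=5 S=161.6597 intr=0.0000 cont=0.0000 V=0.0000[hold]  S*(5)=-
k=4: j=0 S=76.8371 intr=8.5629 cont=10.3774 V=10.3774[hold]; j=1 S=90.6474 intr=0.0000 cont=3.6887 V=3.6887[hold]; j=2 S=106.9400 intr=0.0000 cont=0.7463 V=0.7463[hold]; j=3 S=126.1609 intr=0.0000 cont=0.0576 V=0.0576[hold]; j=4 S=148.8365 intr=0.0000 cont=0.0000 V=0.0000[hold]  S*(4)=-
k=3: j=0 S=83.4571 intr=1.9429 cont=6.9830 V=6.9830[hold]; j=1 S=98.4573 intr=0.0000 cont=2.1989 V=2.1989[hold]; j=2 S=116.1535 intr=0.0000 cont=0.3980 V=0.3980[hold]; j=3 S=137.0304 intr=0.0000 cont=0.0285 V=0.0285[hold]  S*(3)=-
k=2: j=0 S=90.6474 intr=0.0000 cont=4.5570 V=4.5570[hold]; j=1 S=106.9400 intr=0.0000 cont=1.2874 V=1.2874[hold]; j=2 S=126.1609 intr=0.0000 cont=0.2112 V=0.2112[hold]  S*(2)=-
k=1: j=0 S=98.4573 intr=0.0000 cont=2.8998 V=2.8998[hold]; j=1 S=116.1535 intr=0.0000 cont=0.7428 V=0.7428[hold]  S*(1)=-
k=0: j=0 S=106.9400 intr=0.0000 cont=1.8069 V=1.8069[hold]  S*(0)=-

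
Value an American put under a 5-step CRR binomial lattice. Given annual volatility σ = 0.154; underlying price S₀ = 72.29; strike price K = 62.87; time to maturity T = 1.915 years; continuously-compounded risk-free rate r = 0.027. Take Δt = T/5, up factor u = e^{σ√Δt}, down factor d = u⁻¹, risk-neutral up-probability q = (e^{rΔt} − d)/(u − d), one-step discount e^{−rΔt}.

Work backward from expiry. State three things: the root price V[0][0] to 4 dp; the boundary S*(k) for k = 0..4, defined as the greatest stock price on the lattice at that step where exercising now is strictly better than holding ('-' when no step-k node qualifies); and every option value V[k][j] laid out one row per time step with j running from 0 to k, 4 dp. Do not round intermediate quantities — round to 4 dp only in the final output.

price = 1.4855
boundary = - - - 54.3132 49.3759
tree:
1.4855
2.7474 0.3984
4.9446 0.8577 0.0000
8.5568 1.8464 0.0000 0.0000
13.4941 3.9749 0.0000 0.0000 0.0000
17.9827 8.5568 0.0000 0.0000 0.0000 0.0000

params: Δt=0.38300 u=1.10000 d=0.90909 q=0.53064 e^(-rΔt)=0.98971
t_5 payoffs: 17.9827 8.5568 0.0000 0.0000 0.0000 0.0000
t_4: node(4,0) S=49.3759 payoff=13.4941 vs cont=12.8473 → 13.4941 [stop]  node(4,1) S=59.7443 payoff=3.1257 vs cont=3.9749 → 3.9749 [wait]  node(4,2) S=72.2900 payoff=0.0000 vs cont=0.0000 → 0.0000 [wait]  node(4,3) S=87.4702 payoff=0.0000 vs cont=0.0000 → 0.0000 [wait]  node(4,4) S=105.8380 payoff=0.0000 vs cont=0.0000 → 0.0000 [wait]  ⇒ S*(4)=49.3759
t_3: node(3,0) S=54.3132 payoff=8.5568 vs cont=8.3559 → 8.5568 [stop]  node(3,1) S=65.7185 payoff=0.0000 vs cont=1.8464 → 1.8464 [wait]  node(3,2) S=79.5187 payoff=0.0000 vs cont=0.0000 → 0.0000 [wait]  node(3,3) S=96.2168 payoff=0.0000 vs cont=0.0000 → 0.0000 [wait]  ⇒ S*(3)=54.3132
t_2: node(2,0) S=59.7443 payoff=3.1257 vs cont=4.9446 → 4.9446 [wait]  node(2,1) S=72.2900 payoff=0.0000 vs cont=0.8577 → 0.8577 [wait]  node(2,2) S=87.4702 payoff=0.0000 vs cont=0.0000 → 0.0000 [wait]  ⇒ S*(2)=-
t_1: node(1,0) S=65.7185 payoff=0.0000 vs cont=2.7474 → 2.7474 [wait]  node(1,1) S=79.5187 payoff=0.0000 vs cont=0.3984 → 0.3984 [wait]  ⇒ S*(1)=-
t_0: node(0,0) S=72.2900 payoff=0.0000 vs cont=1.4855 → 1.4855 [wait]  ⇒ S*(0)=-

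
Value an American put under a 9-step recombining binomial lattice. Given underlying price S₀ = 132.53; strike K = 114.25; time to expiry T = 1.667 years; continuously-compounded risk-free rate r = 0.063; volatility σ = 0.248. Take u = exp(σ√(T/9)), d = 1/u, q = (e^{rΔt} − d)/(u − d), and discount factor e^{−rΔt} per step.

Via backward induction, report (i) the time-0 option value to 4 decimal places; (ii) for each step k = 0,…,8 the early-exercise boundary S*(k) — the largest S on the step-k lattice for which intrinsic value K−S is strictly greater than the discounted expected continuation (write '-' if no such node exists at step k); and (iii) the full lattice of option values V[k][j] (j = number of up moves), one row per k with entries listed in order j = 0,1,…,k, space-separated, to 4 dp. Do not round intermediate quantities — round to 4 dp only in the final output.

Δt=0.18522  u=1.11264  d=0.89877  q=0.52822  discount=0.98840
step 9 (expiry): payoffs max(K−S,0) = 63.5354 51.4673 36.5275 18.0326 0.0000 0.0000 0.0000 0.0000 0.0000 0.0000
step 8: (k=8,j=0): S=56.4269, (K−S)⁺=57.8231, hold=56.4977 ⇒ V=57.8231 exercise | (k=8,j=1): S=69.8543, (K−S)⁺=44.3957, hold=43.0703 ⇒ V=44.3957 exercise | (k=8,j=2): S=86.4769, (K−S)⁺=27.7731, hold=26.4476 ⇒ V=27.7731 exercise | (k=8,j=3): S=107.0551, (K−S)⁺=7.1949, hold=8.4087 ⇒ V=8.4087 continue | (k=8,j=4): S=132.5300, (K−S)⁺=0.0000, hold=0.0000 ⇒ V=0.0000 continue | (k=8,j=5): S=164.0670, (K−S)⁺=0.0000, hold=0.0000 ⇒ V=0.0000 continue | (k=8,j=6): S=203.1085, (K−S)⁺=0.0000, hold=0.0000 ⇒ V=0.0000 continue | (k=8,j=7): S=251.4405, (K−S)⁺=0.0000, hold=0.0000 ⇒ V=0.0000 continue | (k=8,j=8): S=311.2735, (K−S)⁺=0.0000, hold=0.0000 ⇒ V=0.0000 continue  boundary S*=86.4769
step 7: (k=7,j=0): S=62.7827, (K−S)⁺=51.4673, hold=50.1419 ⇒ V=51.4673 exercise | (k=7,j=1): S=77.7225, (K−S)⁺=36.5275, hold=35.2021 ⇒ V=36.5275 exercise | (k=7,j=2): S=96.2174, (K−S)⁺=18.0326, hold=17.3408 ⇒ V=18.0326 exercise | (k=7,j=3): S=119.1134, (K−S)⁺=0.0000, hold=3.9210 ⇒ V=3.9210 continue | (k=7,j=4): S=147.4578, (K−S)⁺=0.0000, hold=0.0000 ⇒ V=0.0000 continue | (k=7,j=5): S=182.5470, (K−S)⁺=0.0000, hold=0.0000 ⇒ V=0.0000 continue | (k=7,j=6): S=225.9861, (K−S)⁺=0.0000, hold=0.0000 ⇒ V=0.0000 continue | (k=7,j=7): S=279.7620, (K−S)⁺=0.0000, hold=0.0000 ⇒ V=0.0000 continue  boundary S*=96.2174
step 6: (k=6,j=0): S=69.8543, (K−S)⁺=44.3957, hold=43.0703 ⇒ V=44.3957 exercise | (k=6,j=1): S=86.4769, (K−S)⁺=27.7731, hold=26.4476 ⇒ V=27.7731 exercise | (k=6,j=2): S=107.0551, (K−S)⁺=7.1949, hold=10.4558 ⇒ V=10.4558 continue | (k=6,j=3): S=132.5300, (K−S)⁺=0.0000, hold=1.8284 ⇒ V=1.8284 continue | (k=6,j=4): S=164.0670, (K−S)⁺=0.0000, hold=0.0000 ⇒ V=0.0000 continue | (k=6,j=5): S=203.1085, (K−S)⁺=0.0000, hold=0.0000 ⇒ V=0.0000 continue | (k=6,j=6): S=251.4405, (K−S)⁺=0.0000, hold=0.0000 ⇒ V=0.0000 continue  boundary S*=86.4769
step 5: (k=5,j=0): S=77.7225, (K−S)⁺=36.5275, hold=35.2021 ⇒ V=36.5275 exercise | (k=5,j=1): S=96.2174, (K−S)⁺=18.0326, hold=18.4096 ⇒ V=18.4096 continue | (k=5,j=2): S=119.1134, (K−S)⁺=0.0000, hold=5.8302 ⇒ V=5.8302 continue | (k=5,j=3): S=147.4578, (K−S)⁺=0.0000, hold=0.8526 ⇒ V=0.8526 continue | (k=5,j=4): S=182.5470, (K−S)⁺=0.0000, hold=0.0000 ⇒ V=0.0000 continue | (k=5,j=5): S=225.9861, (K−S)⁺=0.0000, hold=0.0000 ⇒ V=0.0000 continue  boundary S*=77.7225
step 4: (k=4,j=0): S=86.4769, (K−S)⁺=27.7731, hold=26.6445 ⇒ V=27.7731 exercise | (k=4,j=1): S=107.0551, (K−S)⁺=7.1949, hold=11.6284 ⇒ V=11.6284 continue | (k=4,j=2): S=132.5300, (K−S)⁺=0.0000, hold=3.1638 ⇒ V=3.1638 continue | (k=4,j=3): S=164.0670, (K−S)⁺=0.0000, hold=0.3976 ⇒ V=0.3976 continue | (k=4,j=4): S=203.1085, (K−S)⁺=0.0000, hold=0.0000 ⇒ V=0.0000 continue  boundary S*=86.4769
step 3: (k=3,j=0): S=96.2174, (K−S)⁺=18.0326, hold=19.0218 ⇒ V=19.0218 continue | (k=3,j=1): S=119.1134, (K−S)⁺=0.0000, hold=7.0742 ⇒ V=7.0742 continue | (k=3,j=2): S=147.4578, (K−S)⁺=0.0000, hold=1.6828 ⇒ V=1.6828 continue | (k=3,j=3): S=182.5470, (K−S)⁺=0.0000, hold=0.1854 ⇒ V=0.1854 continue  boundary S*=-
step 2: (k=2,j=0): S=107.0551, (K−S)⁺=7.1949, hold=12.5633 ⇒ V=12.5633 continue | (k=2,j=1): S=132.5300, (K−S)⁺=0.0000, hold=4.1773 ⇒ V=4.1773 continue | (k=2,j=2): S=164.0670, (K−S)⁺=0.0000, hold=0.8815 ⇒ V=0.8815 continue  boundary S*=-
step 1: (k=1,j=0): S=119.1134, (K−S)⁺=0.0000, hold=8.0393 ⇒ V=8.0393 continue | (k=1,j=1): S=147.4578, (K−S)⁺=0.0000, hold=2.4081 ⇒ V=2.4081 continue  boundary S*=-
step 0: (k=0,j=0): S=132.5300, (K−S)⁺=0.0000, hold=5.0060 ⇒ V=5.0060 continue  boundary S*=-

price = 5.0060
boundary = - - - - 86.4769 77.7225 86.4769 96.2174 86.4769
tree:
5.0060
8.0393 2.4081
12.5633 4.1773 0.8815
19.0218 7.0742 1.6828 0.1854
27.7731 11.6284 3.1638 0.3976 0.0000
36.5275 18.4096 5.8302 0.8526 0.0000 0.0000
44.3957 27.7731 10.4558 1.8284 0.0000 0.0000 0.0000
51.4673 36.5275 18.0326 3.9210 0.0000 0.0000 0.0000 0.0000
57.8231 44.3957 27.7731 8.4087 0.0000 0.0000 0.0000 0.0000 0.0000
63.5354 51.4673 36.5275 18.0326 0.0000 0.0000 0.0000 0.0000 0.0000 0.0000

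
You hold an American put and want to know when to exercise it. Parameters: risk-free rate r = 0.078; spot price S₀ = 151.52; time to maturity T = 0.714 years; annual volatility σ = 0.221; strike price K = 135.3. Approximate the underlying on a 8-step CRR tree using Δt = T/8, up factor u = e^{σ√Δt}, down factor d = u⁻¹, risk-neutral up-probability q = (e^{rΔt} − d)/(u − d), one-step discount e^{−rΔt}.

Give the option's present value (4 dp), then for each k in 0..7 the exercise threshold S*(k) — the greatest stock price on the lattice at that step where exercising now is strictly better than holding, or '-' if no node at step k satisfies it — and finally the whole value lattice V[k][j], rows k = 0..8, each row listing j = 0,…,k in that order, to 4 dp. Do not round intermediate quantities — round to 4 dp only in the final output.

params: Δt=0.08925 u=1.06825 d=0.93611 q=0.53637 e^(-rΔt)=0.99306
t_8 payoffs: 45.9526 33.3402 18.9474 2.5230 0.0000 0.0000 0.0000 0.0000 0.0000
t_7: node(7,0) S=95.4455 payoff=39.8545 vs cont=38.9159 → 39.8545 [stop]  node(7,1) S=108.9187 payoff=26.3813 vs cont=25.4427 → 26.3813 [stop]  node(7,2) S=124.2938 payoff=11.0062 vs cont=10.0676 → 11.0062 [stop]  node(7,3) S=141.8393 payoff=0.0000 vs cont=1.1616 → 1.1616 [wait]  node(7,4) S=161.8615 payoff=0.0000 vs cont=0.0000 → 0.0000 [wait]  node(7,5) S=184.7100 payoff=0.0000 vs cont=0.0000 → 0.0000 [wait]  node(7,6) S=210.7839 payoff=0.0000 vs cont=0.0000 → 0.0000 [wait]  node(7,7) S=240.5384 payoff=0.0000 vs cont=0.0000 → 0.0000 [wait]  ⇒ S*(7)=124.2938
t_6: node(6,0) S=101.9598 payoff=33.3402 vs cont=32.4016 → 33.3402 [stop]  node(6,1) S=116.3526 payoff=18.9474 vs cont=18.0088 → 18.9474 [stop]  node(6,2) S=132.7770 payoff=2.5230 vs cont=5.6862 → 5.6862 [wait]  node(6,3) S=151.5200 payoff=0.0000 vs cont=0.5348 → 0.5348 [wait]  node(6,4) S=172.9087 payoff=0.0000 vs cont=0.0000 → 0.0000 [wait]  node(6,5) S=197.3168 payoff=0.0000 vs cont=0.0000 → 0.0000 [wait]  node(6,6) S=225.1702 payoff=0.0000 vs cont=0.0000 → 0.0000 [wait]  ⇒ S*(6)=116.3526
t_5: node(5,0) S=108.9187 payoff=26.3813 vs cont=25.4427 → 26.3813 [stop]  node(5,1) S=124.2938 payoff=11.0062 vs cont=11.7525 → 11.7525 [wait]  node(5,2) S=141.8393 payoff=0.0000 vs cont=2.9029 → 2.9029 [wait]  node(5,3) S=161.8615 payoff=0.0000 vs cont=0.2462 → 0.2462 [wait]  node(5,4) S=184.7100 payoff=0.0000 vs cont=0.0000 → 0.0000 [wait]  node(5,5) S=210.7839 payoff=0.0000 vs cont=0.0000 → 0.0000 [wait]  ⇒ S*(5)=108.9187
t_4: node(4,0) S=116.3526 payoff=18.9474 vs cont=18.4063 → 18.9474 [stop]  node(4,1) S=132.7770 payoff=2.5230 vs cont=6.9572 → 6.9572 [wait]  node(4,2) S=151.5200 payoff=0.0000 vs cont=1.4677 → 1.4677 [wait]  node(4,3) S=172.9087 payoff=0.0000 vs cont=0.1134 → 0.1134 [wait]  node(4,4) S=197.3168 payoff=0.0000 vs cont=0.0000 → 0.0000 [wait]  ⇒ S*(4)=116.3526
t_3: node(3,0) S=124.2938 payoff=11.0062 vs cont=12.4295 → 12.4295 [wait]  node(3,1) S=141.8393 payoff=0.0000 vs cont=3.9850 → 3.9850 [wait]  node(3,2) S=161.8615 payoff=0.0000 vs cont=0.7361 → 0.7361 [wait]  node(3,3) S=184.7100 payoff=0.0000 vs cont=0.0522 → 0.0522 [wait]  ⇒ S*(3)=-
t_2: node(2,0) S=132.7770 payoff=2.5230 vs cont=7.8453 → 7.8453 [wait]  node(2,1) S=151.5200 payoff=0.0000 vs cont=2.2269 → 2.2269 [wait]  node(2,2) S=172.9087 payoff=0.0000 vs cont=0.3667 → 0.3667 [wait]  ⇒ S*(2)=-
t_1: node(1,0) S=141.8393 payoff=0.0000 vs cont=4.7983 → 4.7983 [wait]  node(1,1) S=161.8615 payoff=0.0000 vs cont=1.2206 → 1.2206 [wait]  ⇒ S*(1)=-
t_0: node(0,0) S=151.5200 payoff=0.0000 vs cont=2.8594 → 2.8594 [wait]  ⇒ S*(0)=-

price = 2.8594
boundary = - - - - 116.3526 108.9187 116.3526 124.2938
tree:
2.8594
4.7983 1.2206
7.8453 2.2269 0.3667
12.4295 3.9850 0.7361 0.0522
18.9474 6.9572 1.4677 0.1134 0.0000
26.3813 11.7525 2.9029 0.2462 0.0000 0.0000
33.3402 18.9474 5.6862 0.5348 0.0000 0.0000 0.0000
39.8545 26.3813 11.0062 1.1616 0.0000 0.0000 0.0000 0.0000
45.9526 33.3402 18.9474 2.5230 0.0000 0.0000 0.0000 0.0000 0.0000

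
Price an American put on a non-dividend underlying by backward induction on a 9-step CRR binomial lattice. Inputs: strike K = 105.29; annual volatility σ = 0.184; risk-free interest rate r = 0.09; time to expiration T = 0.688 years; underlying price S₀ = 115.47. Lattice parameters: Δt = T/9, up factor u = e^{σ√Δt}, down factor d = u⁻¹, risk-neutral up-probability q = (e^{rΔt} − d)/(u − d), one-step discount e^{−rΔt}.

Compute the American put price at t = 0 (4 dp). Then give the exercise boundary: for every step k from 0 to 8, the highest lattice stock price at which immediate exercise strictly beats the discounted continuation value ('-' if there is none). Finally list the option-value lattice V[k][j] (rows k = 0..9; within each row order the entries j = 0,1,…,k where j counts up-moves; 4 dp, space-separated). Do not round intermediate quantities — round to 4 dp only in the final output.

Δt=0.07644  u=1.05219  d=0.95040  q=0.55511  discount=0.99314
step 9 (expiry): payoffs max(K−S,0) = 32.2396 24.4156 15.7537 6.1641 0.0000 0.0000 0.0000 0.0000 0.0000 0.0000
step 8: (k=8,j=0): S=76.8629, (K−S)⁺=28.4271, hold=27.7052 ⇒ V=28.4271 exercise | (k=8,j=1): S=85.0952, (K−S)⁺=20.1948, hold=19.4729 ⇒ V=20.1948 exercise | (k=8,j=2): S=94.2091, (K−S)⁺=11.0809, hold=10.3590 ⇒ V=11.0809 exercise | (k=8,j=3): S=104.2992, (K−S)⁺=0.9908, hold=2.7236 ⇒ V=2.7236 continue | (k=8,j=4): S=115.4700, (K−S)⁺=0.0000, hold=0.0000 ⇒ V=0.0000 continue | (k=8,j=5): S=127.8372, (K−S)⁺=0.0000, hold=0.0000 ⇒ V=0.0000 continue | (k=8,j=6): S=141.5290, (K−S)⁺=0.0000, hold=0.0000 ⇒ V=0.0000 continue | (k=8,j=7): S=156.6872, (K−S)⁺=0.0000, hold=0.0000 ⇒ V=0.0000 continue | (k=8,j=8): S=173.4688, (K−S)⁺=0.0000, hold=0.0000 ⇒ V=0.0000 continue  boundary S*=94.2091
step 7: (k=7,j=0): S=80.8744, (K−S)⁺=24.4156, hold=23.6937 ⇒ V=24.4156 exercise | (k=7,j=1): S=89.5363, (K−S)⁺=15.7537, hold=15.0318 ⇒ V=15.7537 exercise | (k=7,j=2): S=99.1259, (K−S)⁺=6.1641, hold=6.3975 ⇒ V=6.3975 continue | (k=7,j=3): S=109.7426, (K−S)⁺=0.0000, hold=1.2034 ⇒ V=1.2034 continue | (k=7,j=4): S=121.4963, (K−S)⁺=0.0000, hold=0.0000 ⇒ V=0.0000 continue | (k=7,j=5): S=134.5090, (K−S)⁺=0.0000, hold=0.0000 ⇒ V=0.0000 continue | (k=7,j=6): S=148.9153, (K−S)⁺=0.0000, hold=0.0000 ⇒ V=0.0000 continue | (k=7,j=7): S=164.8646, (K−S)⁺=0.0000, hold=0.0000 ⇒ V=0.0000 continue  boundary S*=89.5363
step 6: (k=6,j=0): S=85.0952, (K−S)⁺=20.1948, hold=19.4729 ⇒ V=20.1948 exercise | (k=6,j=1): S=94.2091, (K−S)⁺=11.0809, hold=10.4876 ⇒ V=11.0809 exercise | (k=6,j=2): S=104.2992, (K−S)⁺=0.9908, hold=3.4901 ⇒ V=3.4901 continue | (k=6,j=3): S=115.4700, (K−S)⁺=0.0000, hold=0.5317 ⇒ V=0.5317 continue | (k=6,j=4): S=127.8372, (K−S)⁺=0.0000, hold=0.0000 ⇒ V=0.0000 continue | (k=6,j=5): S=141.5290, (K−S)⁺=0.0000, hold=0.0000 ⇒ V=0.0000 continue | (k=6,j=6): S=156.6872, (K−S)⁺=0.0000, hold=0.0000 ⇒ V=0.0000 continue  boundary S*=94.2091
step 5: (k=5,j=0): S=89.5363, (K−S)⁺=15.7537, hold=15.0318 ⇒ V=15.7537 exercise | (k=5,j=1): S=99.1259, (K−S)⁺=6.1641, hold=6.8201 ⇒ V=6.8201 continue | (k=5,j=2): S=109.7426, (K−S)⁺=0.0000, hold=1.8352 ⇒ V=1.8352 continue | (k=5,j=3): S=121.4963, (K−S)⁺=0.0000, hold=0.2349 ⇒ V=0.2349 continue | (k=5,j=4): S=134.5090, (K−S)⁺=0.0000, hold=0.0000 ⇒ V=0.0000 continue | (k=5,j=5): S=148.9153, (K−S)⁺=0.0000, hold=0.0000 ⇒ V=0.0000 continue  boundary S*=89.5363
step 4: (k=4,j=0): S=94.2091, (K−S)⁺=11.0809, hold=10.7206 ⇒ V=11.0809 exercise | (k=4,j=1): S=104.2992, (K−S)⁺=0.9908, hold=4.0252 ⇒ V=4.0252 continue | (k=4,j=2): S=115.4700, (K−S)⁺=0.0000, hold=0.9404 ⇒ V=0.9404 continue | (k=4,j=3): S=127.8372, (K−S)⁺=0.0000, hold=0.1038 ⇒ V=0.1038 continue | (k=4,j=4): S=141.5290, (K−S)⁺=0.0000, hold=0.0000 ⇒ V=0.0000 continue  boundary S*=94.2091
step 3: (k=3,j=0): S=99.1259, (K−S)⁺=6.1641, hold=7.1151 ⇒ V=7.1151 continue | (k=3,j=1): S=109.7426, (K−S)⁺=0.0000, hold=2.2969 ⇒ V=2.2969 continue | (k=3,j=2): S=121.4963, (K−S)⁺=0.0000, hold=0.4727 ⇒ V=0.4727 continue | (k=3,j=3): S=134.5090, (K−S)⁺=0.0000, hold=0.0459 ⇒ V=0.0459 continue  boundary S*=-
step 2: (k=2,j=0): S=104.2992, (K−S)⁺=0.9908, hold=4.4100 ⇒ V=4.4100 continue | (k=2,j=1): S=115.4700, (K−S)⁺=0.0000, hold=1.2755 ⇒ V=1.2755 continue | (k=2,j=2): S=127.8372, (K−S)⁺=0.0000, hold=0.2342 ⇒ V=0.2342 continue  boundary S*=-
step 1: (k=1,j=0): S=109.7426, (K−S)⁺=0.0000, hold=2.6517 ⇒ V=2.6517 continue | (k=1,j=1): S=121.4963, (K−S)⁺=0.0000, hold=0.6927 ⇒ V=0.6927 continue  boundary S*=-
step 0: (k=0,j=0): S=115.4700, (K−S)⁺=0.0000, hold=1.5535 ⇒ V=1.5535 continue  boundary S*=-

price = 1.5535
boundary = - - - - 94.2091 89.5363 94.2091 89.5363 94.2091
tree:
1.5535
2.6517 0.6927
4.4100 1.2755 0.2342
7.1151 2.2969 0.4727 0.0459
11.0809 4.0252 0.9404 0.1038 0.0000
15.7537 6.8201 1.8352 0.2349 0.0000 0.0000
20.1948 11.0809 3.4901 0.5317 0.0000 0.0000 0.0000
24.4156 15.7537 6.3975 1.2034 0.0000 0.0000 0.0000 0.0000
28.4271 20.1948 11.0809 2.7236 0.0000 0.0000 0.0000 0.0000 0.0000
32.2396 24.4156 15.7537 6.1641 0.0000 0.0000 0.0000 0.0000 0.0000 0.0000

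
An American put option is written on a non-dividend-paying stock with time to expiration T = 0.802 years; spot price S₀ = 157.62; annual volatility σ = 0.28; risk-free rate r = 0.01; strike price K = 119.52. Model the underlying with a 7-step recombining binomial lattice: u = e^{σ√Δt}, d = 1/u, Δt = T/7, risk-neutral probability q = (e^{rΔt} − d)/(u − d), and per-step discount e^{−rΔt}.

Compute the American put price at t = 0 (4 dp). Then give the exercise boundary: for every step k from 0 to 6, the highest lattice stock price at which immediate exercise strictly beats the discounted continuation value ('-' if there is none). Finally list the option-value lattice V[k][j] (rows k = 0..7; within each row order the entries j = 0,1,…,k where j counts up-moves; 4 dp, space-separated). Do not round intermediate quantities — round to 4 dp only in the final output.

price = 1.9427
boundary = - - - - - 98.1316 107.8871
tree:
1.9427
3.2815 0.5107
5.4553 0.9564 0.0335
8.8836 1.7893 0.0649 0.0000
14.0657 3.3437 0.1255 0.0000 0.0000
21.3884 6.2409 0.2427 0.0000 0.0000 0.0000
30.2617 11.6329 0.4693 0.0000 0.0000 0.0000 0.0000
38.3327 21.3884 0.9077 0.0000 0.0000 0.0000 0.0000 0.0000

params: Δt=0.11457 u=1.09941 d=0.90958 q=0.48236 e^(-rΔt)=0.99885
t_7 payoffs: 38.3327 21.3884 0.9077 0.0000 0.0000 0.0000 0.0000 0.0000
t_6: node(6,0) S=89.2583 payoff=30.2617 vs cont=30.1249 → 30.2617 [stop]  node(6,1) S=107.8871 payoff=11.6329 vs cont=11.4961 → 11.6329 [stop]  node(6,2) S=130.4038 payoff=0.0000 vs cont=0.4693 → 0.4693 [wait]  node(6,3) S=157.6200 payoff=0.0000 vs cont=0.0000 → 0.0000 [wait]  node(6,4) S=190.5164 payoff=0.0000 vs cont=0.0000 → 0.0000 [wait]  node(6,5) S=230.2784 payoff=0.0000 vs cont=0.0000 → 0.0000 [wait]  node(6,6) S=278.3391 payoff=0.0000 vs cont=0.0000 → 0.0000 [wait]  ⇒ S*(6)=107.8871
t_5: node(5,0) S=98.1316 payoff=21.3884 vs cont=21.2515 → 21.3884 [stop]  node(5,1) S=118.6123 payoff=0.9077 vs cont=6.2409 → 6.2409 [wait]  node(5,2) S=143.3675 payoff=0.0000 vs cont=0.2427 → 0.2427 [wait]  node(5,3) S=173.2893 payoff=0.0000 vs cont=0.0000 → 0.0000 [wait]  node(5,4) S=209.4560 payoff=0.0000 vs cont=0.0000 → 0.0000 [wait]  node(5,5) S=253.1709 payoff=0.0000 vs cont=0.0000 → 0.0000 [wait]  ⇒ S*(5)=98.1316
t_4: node(4,0) S=107.8871 payoff=11.6329 vs cont=14.0657 → 14.0657 [wait]  node(4,1) S=130.4038 payoff=0.0000 vs cont=3.3437 → 3.3437 [wait]  node(4,2) S=157.6200 payoff=0.0000 vs cont=0.1255 → 0.1255 [wait]  node(4,3) S=190.5164 payoff=0.0000 vs cont=0.0000 → 0.0000 [wait]  node(4,4) S=230.2784 payoff=0.0000 vs cont=0.0000 → 0.0000 [wait]  ⇒ S*(4)=-
t_3: node(3,0) S=118.6123 payoff=0.9077 vs cont=8.8836 → 8.8836 [wait]  node(3,1) S=143.3675 payoff=0.0000 vs cont=1.7893 → 1.7893 [wait]  node(3,2) S=173.2893 payoff=0.0000 vs cont=0.0649 → 0.0649 [wait]  node(3,3) S=209.4560 payoff=0.0000 vs cont=0.0000 → 0.0000 [wait]  ⇒ S*(3)=-
t_2: node(2,0) S=130.4038 payoff=0.0000 vs cont=5.4553 → 5.4553 [wait]  node(2,1) S=157.6200 payoff=0.0000 vs cont=0.9564 → 0.9564 [wait]  node(2,2) S=190.5164 payoff=0.0000 vs cont=0.0335 → 0.0335 [wait]  ⇒ S*(2)=-
t_1: node(1,0) S=143.3675 payoff=0.0000 vs cont=3.2815 → 3.2815 [wait]  node(1,1) S=173.2893 payoff=0.0000 vs cont=0.5107 → 0.5107 [wait]  ⇒ S*(1)=-
t_0: node(0,0) S=157.6200 payoff=0.0000 vs cont=1.9427 → 1.9427 [wait]  ⇒ S*(0)=-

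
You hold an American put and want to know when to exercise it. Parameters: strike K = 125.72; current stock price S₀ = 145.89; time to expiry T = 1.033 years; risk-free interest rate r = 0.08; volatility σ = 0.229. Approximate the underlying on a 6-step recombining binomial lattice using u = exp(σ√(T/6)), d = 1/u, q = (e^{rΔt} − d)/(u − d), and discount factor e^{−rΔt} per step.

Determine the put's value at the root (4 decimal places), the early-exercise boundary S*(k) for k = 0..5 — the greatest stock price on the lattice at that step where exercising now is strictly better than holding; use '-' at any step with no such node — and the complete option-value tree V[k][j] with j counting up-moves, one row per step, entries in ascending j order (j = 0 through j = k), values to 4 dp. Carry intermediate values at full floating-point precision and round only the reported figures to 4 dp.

Δt=0.17217  u=1.09968  d=0.90936  q=0.54913  discount=0.98632
step 6 (expiry): payoffs max(K−S,0) = 43.2249 25.9590 5.0795 0.0000 0.0000 0.0000 0.0000
step 5: (k=5,j=0): S=90.7182, (K−S)⁺=35.0018, hold=33.2821 ⇒ V=35.0018 exercise | (k=5,j=1): S=109.7051, (K−S)⁺=16.0149, hold=14.2951 ⇒ V=16.0149 exercise | (k=5,j=2): S=132.6659, (K−S)⁺=0.0000, hold=2.2589 ⇒ V=2.2589 continue | (k=5,j=3): S=160.4323, (K−S)⁺=0.0000, hold=0.0000 ⇒ V=0.0000 continue | (k=5,j=4): S=194.0100, (K−S)⁺=0.0000, hold=0.0000 ⇒ V=0.0000 continue | (k=5,j=5): S=234.6154, (K−S)⁺=0.0000, hold=0.0000 ⇒ V=0.0000 continue  boundary S*=109.7051
step 4: (k=4,j=0): S=99.7610, (K−S)⁺=25.9590, hold=24.2393 ⇒ V=25.9590 exercise | (k=4,j=1): S=120.6405, (K−S)⁺=5.0795, hold=8.3453 ⇒ V=8.3453 continue | (k=4,j=2): S=145.8900, (K−S)⁺=0.0000, hold=1.0045 ⇒ V=1.0045 continue | (k=4,j=3): S=176.4241, (K−S)⁺=0.0000, hold=0.0000 ⇒ V=0.0000 continue | (k=4,j=4): S=213.3488, (K−S)⁺=0.0000, hold=0.0000 ⇒ V=0.0000 continue  boundary S*=99.7610
step 3: (k=3,j=0): S=109.7051, (K−S)⁺=16.0149, hold=16.0640 ⇒ V=16.0640 continue | (k=3,j=1): S=132.6659, (K−S)⁺=0.0000, hold=4.2552 ⇒ V=4.2552 continue | (k=3,j=2): S=160.4323, (K−S)⁺=0.0000, hold=0.4467 ⇒ V=0.4467 continue | (k=3,j=3): S=194.0100, (K−S)⁺=0.0000, hold=0.0000 ⇒ V=0.0000 continue  boundary S*=-
step 2: (k=2,j=0): S=120.6405, (K−S)⁺=5.0795, hold=9.4484 ⇒ V=9.4484 continue | (k=2,j=1): S=145.8900, (K−S)⁺=0.0000, hold=2.1342 ⇒ V=2.1342 continue | (k=2,j=2): S=176.4241, (K−S)⁺=0.0000, hold=0.1987 ⇒ V=0.1987 continue  boundary S*=-
step 1: (k=1,j=0): S=132.6659, (K−S)⁺=0.0000, hold=5.3576 ⇒ V=5.3576 continue | (k=1,j=1): S=160.4323, (K−S)⁺=0.0000, hold=1.0567 ⇒ V=1.0567 continue  boundary S*=-
step 0: (k=0,j=0): S=145.8900, (K−S)⁺=0.0000, hold=2.9549 ⇒ V=2.9549 continue  boundary S*=-

price = 2.9549
boundary = - - - - 99.7610 109.7051
tree:
2.9549
5.3576 1.0567
9.4484 2.1342 0.1987
16.0640 4.2552 0.4467 0.0000
25.9590 8.3453 1.0045 0.0000 0.0000
35.0018 16.0149 2.2589 0.0000 0.0000 0.0000
43.2249 25.9590 5.0795 0.0000 0.0000 0.0000 0.0000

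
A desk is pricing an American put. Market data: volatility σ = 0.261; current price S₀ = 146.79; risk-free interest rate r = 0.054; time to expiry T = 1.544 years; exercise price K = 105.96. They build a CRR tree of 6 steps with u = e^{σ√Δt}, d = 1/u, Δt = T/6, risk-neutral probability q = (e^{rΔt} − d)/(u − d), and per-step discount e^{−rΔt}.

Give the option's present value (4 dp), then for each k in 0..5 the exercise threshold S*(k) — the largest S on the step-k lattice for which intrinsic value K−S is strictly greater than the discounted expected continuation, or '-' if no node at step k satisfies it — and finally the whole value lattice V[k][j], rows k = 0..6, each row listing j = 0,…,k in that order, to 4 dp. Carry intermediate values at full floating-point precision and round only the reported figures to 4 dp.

price = 1.9383
boundary = - - - - 86.4358 75.7170
tree:
1.9383
3.5875 0.4658
6.5092 0.9834 0.0000
11.4947 2.0757 0.0000 0.0000
19.5242 4.3817 0.0000 0.0000 0.0000
30.2430 9.2492 0.0000 0.0000 0.0000 0.0000
39.6327 19.5242 0.0000 0.0000 0.0000 0.0000 0.0000

Δt=0.25733, u=1.14157, d=0.87599, q=0.51964, disc=e^(-rΔt)=0.98620
k=6 terminal: V=max(K-S,0) → 39.6327 19.5242 0.0000 0.0000 0.0000 0.0000 0.0000
k=5: j=0 S=75.7170 intr=30.2430 cont=28.7808 V=30.2430[EX]; j=1 S=98.6721 intr=7.2879 cont=9.2492 V=9.2492[hold]; j=2 S=128.5866 intr=0.0000 cont=0.0000 V=0.0000[hold]; j=3 S=167.5703 intr=0.0000 cont=0.0000 V=0.0000[hold]; j=4 S=218.3728 intr=0.0000 cont=0.0000 V=0.0000[hold]; j=5 S=284.5770 intr=0.0000 cont=0.0000 V=0.0000[hold]  S*(5)=75.7170
k=4: j=0 S=86.4358 intr=19.5242 cont=19.0671 V=19.5242[EX]; j=1 S=112.6406 intr=0.0000 cont=4.3817 V=4.3817[hold]; j=2 S=146.7900 intr=0.0000 cont=0.0000 V=0.0000[hold]; j=3 S=191.2924 intr=0.0000 cont=0.0000 V=0.0000[hold]; j=4 S=249.2867 intr=0.0000 cont=0.0000 V=0.0000[hold]  S*(4)=86.4358
k=3: j=0 S=98.6721 intr=7.2879 cont=11.4947 V=11.4947[hold]; j=1 S=128.5866 intr=0.0000 cont=2.0757 V=2.0757[hold]; j=2 S=167.5703 intr=0.0000 cont=0.0000 V=0.0000[hold]; j=3 S=218.3728 intr=0.0000 cont=0.0000 V=0.0000[hold]  S*(3)=-
k=2: j=0 S=112.6406 intr=0.0000 cont=6.5092 V=6.5092[hold]; j=1 S=146.7900 intr=0.0000 cont=0.9834 V=0.9834[hold]; j=2 S=191.2924 intr=0.0000 cont=0.0000 V=0.0000[hold]  S*(2)=-
k=1: j=0 S=128.5866 intr=0.0000 cont=3.5875 V=3.5875[hold]; j=1 S=167.5703 intr=0.0000 cont=0.4658 V=0.4658[hold]  S*(1)=-
k=0: j=0 S=146.7900 intr=0.0000 cont=1.9383 V=1.9383[hold]  S*(0)=-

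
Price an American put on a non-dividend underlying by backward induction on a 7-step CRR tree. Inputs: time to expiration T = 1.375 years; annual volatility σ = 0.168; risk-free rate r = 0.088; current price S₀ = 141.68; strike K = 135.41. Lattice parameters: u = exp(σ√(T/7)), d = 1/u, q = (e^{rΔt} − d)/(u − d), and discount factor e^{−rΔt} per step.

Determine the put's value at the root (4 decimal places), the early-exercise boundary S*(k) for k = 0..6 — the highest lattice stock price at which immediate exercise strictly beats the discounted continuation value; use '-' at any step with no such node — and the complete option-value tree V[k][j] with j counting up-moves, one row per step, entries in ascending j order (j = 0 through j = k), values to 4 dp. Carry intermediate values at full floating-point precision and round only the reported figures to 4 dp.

price = 3.8714
boundary = - - 122.0774 113.3179 122.0774 113.3179 122.0774
tree:
3.8714
7.2959 1.6858
13.3326 3.4566 0.5463
22.0921 6.9048 1.2429 0.0946
30.2231 13.3326 2.7916 0.2396 0.0000
37.7706 22.0921 6.1675 0.6071 0.0000 0.0000
44.7766 30.2231 13.3326 1.5379 0.0000 0.0000 0.0000
51.2799 37.7706 22.0921 3.8960 0.0000 0.0000 0.0000 0.0000

Δt=0.19643, u=1.07730, d=0.92825, q=0.59837, disc=e^(-rΔt)=0.98286
k=7 terminal: V=max(K-S,0) → 51.2799 37.7706 22.0921 3.8960 0.0000 0.0000 0.0000 0.0000
k=6: j=0 S=90.6334 intr=44.7766 cont=42.4561 V=44.7766[EX]; j=1 S=105.1869 intr=30.2231 cont=27.9025 V=30.2231[EX]; j=2 S=122.0774 intr=13.3326 cont=11.0121 V=13.3326[EX]; j=3 S=141.6800 intr=0.0000 cont=1.5379 V=1.5379[hold]; j=4 S=164.4304 intr=0.0000 cont=0.0000 V=0.0000[hold]; j=5 S=190.8339 intr=0.0000 cont=0.0000 V=0.0000[hold]; j=6 S=221.4771 intr=0.0000 cont=0.0000 V=0.0000[hold]  S*(6)=122.0774
k=5: j=0 S=97.6394 intr=37.7706 cont=35.4501 V=37.7706[EX]; j=1 S=113.3179 intr=22.0921 cont=19.7716 V=22.0921[EX]; j=2 S=131.5140 intr=3.8960 cont=6.1675 V=6.1675[hold]; j=3 S=152.6319 intr=0.0000 cont=0.6071 V=0.6071[hold]; j=4 S=177.1408 intr=0.0000 cont=0.0000 V=0.0000[hold]; j=5 S=205.5853 intr=0.0000 cont=0.0000 V=0.0000[hold]  S*(5)=113.3179
k=4: j=0 S=105.1869 intr=30.2231 cont=27.9025 V=30.2231[EX]; j=1 S=122.0774 intr=13.3326 cont=12.3480 V=13.3326[EX]; j=2 S=141.6800 intr=0.0000 cont=2.7916 V=2.7916[hold]; j=3 S=164.4304 intr=0.0000 cont=0.2396 V=0.2396[hold]; j=4 S=190.8339 intr=0.0000 cont=0.0000 V=0.0000[hold]  S*(4)=122.0774
k=3: j=0 S=113.3179 intr=22.0921 cont=19.7716 V=22.0921[EX]; j=1 S=131.5140 intr=3.8960 cont=6.9048 V=6.9048[hold]; j=2 S=152.6319 intr=0.0000 cont=1.2429 V=1.2429[hold]; j=3 S=177.1408 intr=0.0000 cont=0.0946 V=0.0946[hold]  S*(3)=113.3179
k=2: j=0 S=122.0774 intr=13.3326 cont=12.7816 V=13.3326[EX]; j=1 S=141.6800 intr=0.0000 cont=3.4566 V=3.4566[hold]; j=2 S=164.4304 intr=0.0000 cont=0.5463 V=0.5463[hold]  S*(2)=122.0774
k=1: j=0 S=131.5140 intr=3.8960 cont=7.2959 V=7.2959[hold]; j=1 S=152.6319 intr=0.0000 cont=1.6858 V=1.6858[hold]  S*(1)=-
k=0: j=0 S=141.6800 intr=0.0000 cont=3.8714 V=3.8714[hold]  S*(0)=-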